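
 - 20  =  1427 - 1447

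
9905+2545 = 12450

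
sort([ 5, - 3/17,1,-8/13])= [ - 8/13,  -  3/17, 1, 5] 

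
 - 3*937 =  - 2811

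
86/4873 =86/4873 = 0.02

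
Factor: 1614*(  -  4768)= - 2^6*3^1*149^1*269^1 = -7695552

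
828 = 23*36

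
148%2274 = 148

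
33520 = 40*838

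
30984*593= 18373512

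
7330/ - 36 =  - 204 + 7/18 = -  203.61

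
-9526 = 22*( - 433) 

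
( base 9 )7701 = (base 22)BFH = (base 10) 5671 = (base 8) 13047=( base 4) 1120213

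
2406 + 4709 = 7115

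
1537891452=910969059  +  626922393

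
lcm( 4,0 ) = 0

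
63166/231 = 273  +  103/231 = 273.45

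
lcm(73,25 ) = 1825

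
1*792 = 792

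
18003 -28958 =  - 10955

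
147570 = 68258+79312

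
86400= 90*960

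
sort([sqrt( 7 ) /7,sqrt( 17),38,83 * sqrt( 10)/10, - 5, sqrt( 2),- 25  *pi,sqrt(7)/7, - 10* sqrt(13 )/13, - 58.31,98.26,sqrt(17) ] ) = [-25 * pi , -58.31,-5,-10 * sqrt (13 ) /13,  sqrt ( 7)/7,sqrt( 7)/7, sqrt ( 2),sqrt(17 ), sqrt(17), 83*sqrt( 10)/10,38, 98.26 ]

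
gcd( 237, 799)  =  1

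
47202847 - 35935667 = 11267180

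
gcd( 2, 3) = 1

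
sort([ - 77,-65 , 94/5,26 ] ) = [ - 77, - 65, 94/5,  26 ] 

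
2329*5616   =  13079664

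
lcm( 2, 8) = 8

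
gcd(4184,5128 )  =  8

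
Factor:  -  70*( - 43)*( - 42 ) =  - 126420 = -2^2*3^1*5^1*7^2*43^1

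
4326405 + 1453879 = 5780284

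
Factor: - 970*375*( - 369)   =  134223750 = 2^1*3^3*5^4*41^1*97^1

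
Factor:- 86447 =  -137^1*631^1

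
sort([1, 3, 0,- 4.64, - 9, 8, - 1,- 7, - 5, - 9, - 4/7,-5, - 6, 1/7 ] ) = [ - 9,-9,-7,-6 , - 5,-5, - 4.64, - 1, - 4/7 , 0,1/7, 1, 3, 8] 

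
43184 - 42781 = 403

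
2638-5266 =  - 2628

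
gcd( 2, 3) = 1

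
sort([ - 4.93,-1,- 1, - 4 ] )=[ - 4.93,-4, - 1,  -  1]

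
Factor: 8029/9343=7^1 * 31^1*37^1*9343^(-1)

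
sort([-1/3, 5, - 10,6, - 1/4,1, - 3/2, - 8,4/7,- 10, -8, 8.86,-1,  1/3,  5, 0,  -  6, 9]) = [  -  10, - 10, - 8, - 8,-6, - 3/2 , - 1, - 1/3, - 1/4, 0, 1/3,4/7, 1,5 , 5, 6,  8.86, 9 ]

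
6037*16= 96592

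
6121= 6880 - 759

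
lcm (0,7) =0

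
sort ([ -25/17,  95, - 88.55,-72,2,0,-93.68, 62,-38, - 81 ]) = [ - 93.68 , - 88.55, - 81, - 72,  -  38, - 25/17,0, 2,62,95] 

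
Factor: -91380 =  - 2^2*3^1*5^1*1523^1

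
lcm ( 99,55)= 495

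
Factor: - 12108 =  - 2^2*3^1 * 1009^1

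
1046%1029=17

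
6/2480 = 3/1240 = 0.00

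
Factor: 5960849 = 5960849^1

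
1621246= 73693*22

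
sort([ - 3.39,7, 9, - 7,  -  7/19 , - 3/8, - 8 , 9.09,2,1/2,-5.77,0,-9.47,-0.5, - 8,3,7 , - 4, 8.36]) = [ - 9.47,-8 , - 8, - 7, - 5.77,-4,  -  3.39, - 0.5, - 3/8, - 7/19,0,1/2,2,3,7,7,8.36,  9,9.09 ] 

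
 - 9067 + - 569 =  - 9636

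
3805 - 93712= - 89907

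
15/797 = 15/797= 0.02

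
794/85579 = 794/85579 = 0.01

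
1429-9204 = - 7775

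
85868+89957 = 175825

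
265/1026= 265/1026 =0.26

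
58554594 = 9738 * 6013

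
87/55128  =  29/18376=0.00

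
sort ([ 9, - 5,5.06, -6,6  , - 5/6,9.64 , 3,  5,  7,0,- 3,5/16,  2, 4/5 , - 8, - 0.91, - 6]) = [ - 8, - 6, - 6 , - 5, -3, -0.91 ,-5/6,0,5/16, 4/5,  2, 3, 5, 5.06,  6,  7 , 9,  9.64]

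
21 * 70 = 1470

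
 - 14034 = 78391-92425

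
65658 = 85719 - 20061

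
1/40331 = 1/40331 = 0.00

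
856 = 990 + -134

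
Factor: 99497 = 99497^1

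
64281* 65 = 4178265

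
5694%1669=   687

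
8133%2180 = 1593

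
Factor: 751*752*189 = 106738128=2^4*3^3*7^1*47^1*751^1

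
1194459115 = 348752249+845706866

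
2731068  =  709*3852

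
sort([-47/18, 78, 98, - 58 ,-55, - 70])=[ - 70,-58,-55,-47/18, 78, 98]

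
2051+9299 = 11350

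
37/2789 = 37/2789 =0.01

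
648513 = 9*72057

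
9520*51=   485520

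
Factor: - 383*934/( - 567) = 357722/567  =  2^1*3^(  -  4 ) * 7^( - 1 )*383^1*467^1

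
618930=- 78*( - 7935 )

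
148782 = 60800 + 87982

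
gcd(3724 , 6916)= 532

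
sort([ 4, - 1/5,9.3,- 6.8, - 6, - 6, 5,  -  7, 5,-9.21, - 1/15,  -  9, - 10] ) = [-10, - 9.21, - 9,-7, - 6.8, - 6, - 6, - 1/5, - 1/15, 4, 5,5, 9.3]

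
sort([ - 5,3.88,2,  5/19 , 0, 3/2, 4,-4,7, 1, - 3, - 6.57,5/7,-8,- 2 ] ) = [ -8, - 6.57,  -  5, - 4, - 3, - 2, 0,5/19,5/7,1,3/2, 2,3.88, 4,  7 ] 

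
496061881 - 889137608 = -393075727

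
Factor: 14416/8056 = 2^1*17^1* 19^( - 1) = 34/19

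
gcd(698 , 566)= 2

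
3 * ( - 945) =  - 2835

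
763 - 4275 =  - 3512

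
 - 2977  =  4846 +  - 7823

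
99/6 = 16 + 1/2 = 16.50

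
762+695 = 1457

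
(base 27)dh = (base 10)368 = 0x170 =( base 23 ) G0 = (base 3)111122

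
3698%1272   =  1154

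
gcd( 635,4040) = 5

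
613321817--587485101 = 1200806918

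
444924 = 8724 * 51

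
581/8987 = 581/8987 = 0.06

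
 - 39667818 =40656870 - 80324688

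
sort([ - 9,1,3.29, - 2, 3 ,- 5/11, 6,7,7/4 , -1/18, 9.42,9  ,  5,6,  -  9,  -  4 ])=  [ - 9, - 9, - 4, -2,-5/11, - 1/18,1,7/4, 3,  3.29, 5,6, 6,7,9,9.42 ]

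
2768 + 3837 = 6605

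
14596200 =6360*2295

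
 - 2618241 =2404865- 5023106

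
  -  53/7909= - 1 + 7856/7909  =  -0.01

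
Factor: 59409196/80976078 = 29704598/40488039 = 2^1 * 3^(-3)*7^1*11^1*131^ (-1)*11447^(- 1)*192887^1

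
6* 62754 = 376524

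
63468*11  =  698148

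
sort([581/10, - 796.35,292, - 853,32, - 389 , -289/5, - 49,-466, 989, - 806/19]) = [ - 853, - 796.35,-466, - 389,-289/5, - 49, - 806/19,32 , 581/10,292 , 989]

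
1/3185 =1/3185  =  0.00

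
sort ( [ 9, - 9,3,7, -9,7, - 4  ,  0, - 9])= [- 9, - 9 , - 9, - 4 , 0,3,7, 7,9] 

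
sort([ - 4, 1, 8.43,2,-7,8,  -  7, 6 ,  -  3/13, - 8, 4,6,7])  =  [-8, -7 ,-7 , - 4,-3/13  ,  1,2, 4,  6, 6 , 7,8,8.43 ]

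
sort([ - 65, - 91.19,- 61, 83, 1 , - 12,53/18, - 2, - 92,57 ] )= [ - 92, -91.19, - 65, - 61 ,-12, - 2, 1, 53/18, 57,83 ] 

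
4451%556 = 3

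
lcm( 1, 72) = 72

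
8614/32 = 4307/16 = 269.19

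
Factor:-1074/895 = -2^1*3^1*5^(-1) = - 6/5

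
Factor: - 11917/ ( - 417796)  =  2^(-2 )*17^1*149^(-1) = 17/596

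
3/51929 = 3/51929 = 0.00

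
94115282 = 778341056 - 684225774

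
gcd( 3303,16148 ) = 367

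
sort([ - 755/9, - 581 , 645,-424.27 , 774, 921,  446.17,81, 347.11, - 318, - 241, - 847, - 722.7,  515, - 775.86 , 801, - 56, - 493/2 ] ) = [ - 847, - 775.86, - 722.7, - 581, - 424.27, - 318,-493/2, - 241, - 755/9, - 56, 81, 347.11 , 446.17, 515,645, 774,801,  921] 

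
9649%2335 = 309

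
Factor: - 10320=- 2^4*3^1 * 5^1*43^1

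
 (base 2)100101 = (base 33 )14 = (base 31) 16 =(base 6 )101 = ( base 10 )37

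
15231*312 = 4752072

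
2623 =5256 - 2633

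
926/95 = 9+71/95 = 9.75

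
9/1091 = 9/1091 = 0.01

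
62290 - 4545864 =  - 4483574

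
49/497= 7/71 = 0.10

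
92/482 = 46/241 = 0.19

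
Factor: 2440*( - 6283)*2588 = -2^5*5^1*61^2*103^1*647^1= -39675385760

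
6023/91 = 6023/91 = 66.19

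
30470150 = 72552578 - 42082428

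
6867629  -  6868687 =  -1058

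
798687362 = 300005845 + 498681517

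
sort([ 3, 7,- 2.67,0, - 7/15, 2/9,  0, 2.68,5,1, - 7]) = [  -  7 , - 2.67,- 7/15, 0, 0, 2/9,  1, 2.68, 3, 5, 7]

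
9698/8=1212+1/4 = 1212.25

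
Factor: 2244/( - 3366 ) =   -  2^1*3^ ( - 1) = - 2/3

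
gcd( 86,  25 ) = 1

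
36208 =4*9052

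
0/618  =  0 =0.00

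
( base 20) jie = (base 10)7974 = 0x1F26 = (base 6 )100530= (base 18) 16B0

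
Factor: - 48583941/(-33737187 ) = 16194647/11245729 = 7^2*11^(-1)*79^( - 1 )*349^1*947^1*12941^(-1 ) 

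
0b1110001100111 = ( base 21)GA5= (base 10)7271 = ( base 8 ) 16147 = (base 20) I3B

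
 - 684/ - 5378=342/2689 = 0.13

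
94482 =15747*6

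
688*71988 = 49527744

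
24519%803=429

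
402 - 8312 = - 7910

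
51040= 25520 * 2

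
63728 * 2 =127456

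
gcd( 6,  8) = 2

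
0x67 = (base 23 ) 4b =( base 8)147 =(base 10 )103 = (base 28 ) 3J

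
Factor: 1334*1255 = 2^1 * 5^1*23^1*29^1*251^1   =  1674170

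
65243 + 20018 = 85261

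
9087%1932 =1359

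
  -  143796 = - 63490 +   -  80306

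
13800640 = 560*24644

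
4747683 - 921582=3826101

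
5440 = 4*1360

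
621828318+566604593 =1188432911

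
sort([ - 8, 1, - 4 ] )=[ - 8, - 4,1]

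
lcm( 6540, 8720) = 26160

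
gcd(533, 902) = 41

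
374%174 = 26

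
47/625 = 47/625 = 0.08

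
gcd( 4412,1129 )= 1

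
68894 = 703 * 98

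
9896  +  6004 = 15900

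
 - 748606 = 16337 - 764943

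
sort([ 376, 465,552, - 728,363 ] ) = [ - 728 , 363,376 , 465 , 552 ] 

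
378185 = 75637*5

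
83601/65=83601/65 =1286.17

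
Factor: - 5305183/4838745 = -3^( - 1 ) * 5^( - 1 )*13^1*322583^ ( - 1)*408091^1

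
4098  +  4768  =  8866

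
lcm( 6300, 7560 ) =37800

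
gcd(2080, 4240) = 80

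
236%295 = 236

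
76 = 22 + 54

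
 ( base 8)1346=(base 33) mg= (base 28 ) QE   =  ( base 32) N6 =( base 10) 742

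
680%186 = 122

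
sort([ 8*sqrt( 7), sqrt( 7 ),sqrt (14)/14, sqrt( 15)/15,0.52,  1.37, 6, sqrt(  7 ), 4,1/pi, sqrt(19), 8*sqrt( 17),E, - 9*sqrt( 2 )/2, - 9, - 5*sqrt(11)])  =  [ - 5*sqrt(11), - 9, - 9*sqrt(2) /2 , sqrt( 15)/15, sqrt( 14) /14, 1/pi, 0.52,  1.37,sqrt( 7), sqrt(7 ), E, 4,sqrt( 19) , 6,  8 *sqrt(7),8* sqrt( 17)]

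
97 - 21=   76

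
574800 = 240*2395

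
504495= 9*56055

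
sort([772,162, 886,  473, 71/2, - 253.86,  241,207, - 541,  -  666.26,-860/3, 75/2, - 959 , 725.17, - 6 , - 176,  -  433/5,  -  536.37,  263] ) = [ - 959,-666.26, - 541, - 536.37, - 860/3,-253.86, - 176, - 433/5 , - 6, 71/2,75/2,162, 207, 241,  263, 473, 725.17, 772,886 ] 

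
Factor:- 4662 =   -  2^1*3^2*7^1* 37^1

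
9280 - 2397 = 6883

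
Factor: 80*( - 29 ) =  - 2320 =- 2^4*5^1*29^1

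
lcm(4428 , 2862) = 234684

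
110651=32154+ 78497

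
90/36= 5/2 = 2.50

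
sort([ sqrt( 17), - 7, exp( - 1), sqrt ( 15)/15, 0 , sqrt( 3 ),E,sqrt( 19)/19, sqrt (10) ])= [  -  7, 0, sqrt( 19 )/19, sqrt(15)/15, exp( - 1 ),sqrt( 3 ), E,sqrt(10), sqrt( 17)]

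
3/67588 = 3/67588 = 0.00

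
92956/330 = 46478/165 = 281.68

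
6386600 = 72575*88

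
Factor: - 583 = - 11^1*53^1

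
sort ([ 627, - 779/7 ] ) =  [-779/7,  627 ]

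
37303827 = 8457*4411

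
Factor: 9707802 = 2^1*3^1*13^1*124459^1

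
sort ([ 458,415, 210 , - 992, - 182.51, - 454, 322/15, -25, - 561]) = [ - 992, - 561, - 454,-182.51 , - 25,322/15,  210,  415,458]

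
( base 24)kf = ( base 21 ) 12c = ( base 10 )495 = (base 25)JK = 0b111101111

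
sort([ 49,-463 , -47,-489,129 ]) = [ - 489,-463, - 47, 49,129 ]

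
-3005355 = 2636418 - 5641773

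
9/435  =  3/145 = 0.02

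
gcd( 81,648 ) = 81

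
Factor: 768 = 2^8*3^1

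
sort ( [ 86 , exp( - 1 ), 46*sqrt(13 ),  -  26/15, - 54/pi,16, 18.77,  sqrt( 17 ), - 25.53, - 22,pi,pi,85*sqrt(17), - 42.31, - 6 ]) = [ - 42.31, -25.53,-22, - 54/pi,-6,  -  26/15,exp(-1),pi, pi,  sqrt ( 17),  16,18.77, 86, 46*sqrt(13 ),85*sqrt( 17) ]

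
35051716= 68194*514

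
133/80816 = 133/80816 = 0.00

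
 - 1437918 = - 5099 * 282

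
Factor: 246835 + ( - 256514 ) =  - 9679^1 = - 9679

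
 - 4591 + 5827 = 1236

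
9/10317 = 3/3439 =0.00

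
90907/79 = 90907/79 = 1150.72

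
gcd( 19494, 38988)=19494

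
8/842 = 4/421  =  0.01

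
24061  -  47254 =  - 23193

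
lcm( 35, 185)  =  1295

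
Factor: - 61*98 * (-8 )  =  47824 = 2^4*7^2*61^1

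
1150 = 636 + 514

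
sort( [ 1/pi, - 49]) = [ - 49, 1/pi]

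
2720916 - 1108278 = 1612638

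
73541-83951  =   - 10410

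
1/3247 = 1/3247 = 0.00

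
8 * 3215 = 25720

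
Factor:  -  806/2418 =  - 1/3 = - 3^ (  -  1)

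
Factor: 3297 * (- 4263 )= - 14055111  =  -3^2 * 7^3 * 29^1*157^1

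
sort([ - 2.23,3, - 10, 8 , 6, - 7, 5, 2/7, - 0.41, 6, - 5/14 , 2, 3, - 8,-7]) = [ - 10,-8, - 7, - 7, - 2.23,-0.41,  -  5/14, 2/7,2, 3, 3, 5, 6, 6, 8 ]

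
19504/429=45+199/429= 45.46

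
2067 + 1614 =3681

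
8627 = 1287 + 7340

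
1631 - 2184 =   -  553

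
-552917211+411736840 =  - 141180371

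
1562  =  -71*(  -  22 )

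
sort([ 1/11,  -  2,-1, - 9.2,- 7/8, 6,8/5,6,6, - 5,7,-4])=[ - 9.2 , - 5, - 4,-2  , - 1,  -  7/8,1/11, 8/5,6,6,6, 7 ]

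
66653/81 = 822 + 71/81 = 822.88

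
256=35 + 221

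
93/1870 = 93/1870 = 0.05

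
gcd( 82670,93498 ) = 2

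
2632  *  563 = 1481816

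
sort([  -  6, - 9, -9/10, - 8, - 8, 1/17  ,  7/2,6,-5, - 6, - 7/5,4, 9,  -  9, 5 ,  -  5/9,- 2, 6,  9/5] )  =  [- 9,-9 ,-8,  -  8,  -  6, - 6,  -  5,-2, - 7/5, - 9/10, - 5/9,1/17, 9/5, 7/2, 4,5,6,6,9]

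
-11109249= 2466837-13576086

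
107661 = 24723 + 82938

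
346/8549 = 346/8549 = 0.04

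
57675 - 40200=17475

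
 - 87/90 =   -  1 + 1/30 = -0.97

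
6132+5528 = 11660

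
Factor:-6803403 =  - 3^1*2267801^1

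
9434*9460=89245640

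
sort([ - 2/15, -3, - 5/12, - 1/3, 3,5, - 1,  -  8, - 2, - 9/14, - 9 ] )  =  [ - 9, - 8,-3,-2,-1, - 9/14, - 5/12, - 1/3, - 2/15 , 3,5 ]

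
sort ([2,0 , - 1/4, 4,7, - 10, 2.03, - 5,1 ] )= [-10, - 5, - 1/4,0,1, 2,2.03,4,7 ] 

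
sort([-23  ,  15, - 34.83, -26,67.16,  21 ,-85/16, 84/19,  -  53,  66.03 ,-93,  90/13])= [ - 93,-53,-34.83,-26 , - 23, - 85/16, 84/19,  90/13,15 , 21, 66.03,  67.16 ] 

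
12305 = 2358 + 9947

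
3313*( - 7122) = -23595186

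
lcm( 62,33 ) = 2046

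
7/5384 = 7/5384 = 0.00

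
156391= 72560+83831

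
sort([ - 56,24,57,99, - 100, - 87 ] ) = [-100,-87, - 56, 24,57,99]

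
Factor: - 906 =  - 2^1* 3^1 * 151^1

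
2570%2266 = 304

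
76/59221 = 76/59221 = 0.00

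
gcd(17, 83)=1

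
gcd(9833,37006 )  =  1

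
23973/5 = 4794 + 3/5 = 4794.60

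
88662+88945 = 177607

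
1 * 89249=89249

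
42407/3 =42407/3 = 14135.67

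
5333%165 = 53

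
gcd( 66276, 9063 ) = 9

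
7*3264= 22848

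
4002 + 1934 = 5936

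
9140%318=236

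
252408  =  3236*78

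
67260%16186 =2516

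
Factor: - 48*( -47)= 2^4*3^1*47^1 = 2256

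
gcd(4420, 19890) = 2210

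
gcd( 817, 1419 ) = 43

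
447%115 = 102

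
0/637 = 0=0.00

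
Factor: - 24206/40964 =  - 13/22  =  - 2^( - 1)*11^( - 1 )*13^1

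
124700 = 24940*5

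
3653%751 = 649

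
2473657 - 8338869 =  - 5865212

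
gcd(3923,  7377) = 1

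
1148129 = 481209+666920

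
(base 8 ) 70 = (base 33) 1n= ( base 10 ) 56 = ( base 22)2c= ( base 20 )2G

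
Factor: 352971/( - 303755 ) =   -  3^3*5^( -1)*17^1 * 79^( - 1 )= - 459/395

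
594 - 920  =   - 326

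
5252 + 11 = 5263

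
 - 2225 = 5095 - 7320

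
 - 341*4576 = -1560416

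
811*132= 107052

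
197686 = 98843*2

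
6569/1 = 6569=6569.00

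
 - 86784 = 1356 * ( - 64 )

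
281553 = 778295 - 496742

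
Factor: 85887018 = 2^1*3^2*7^1*353^1 * 1931^1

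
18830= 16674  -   -2156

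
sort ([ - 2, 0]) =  [ - 2,0 ]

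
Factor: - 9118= -2^1*47^1*97^1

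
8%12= 8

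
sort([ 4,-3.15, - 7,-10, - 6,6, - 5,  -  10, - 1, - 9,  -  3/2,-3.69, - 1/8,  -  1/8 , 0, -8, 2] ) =[-10,  -  10, -9,-8 ,-7, - 6  ,-5, - 3.69  , - 3.15, - 3/2,- 1,-1/8, - 1/8 , 0,2 , 4,6] 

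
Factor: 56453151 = 3^1*127^1*148171^1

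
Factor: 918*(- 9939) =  - 9124002 =-2^1*3^4*17^1*3313^1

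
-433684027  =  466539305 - 900223332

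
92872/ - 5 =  - 18575+ 3/5 =- 18574.40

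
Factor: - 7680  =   - 2^9*3^1 *5^1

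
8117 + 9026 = 17143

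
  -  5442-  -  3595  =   - 1847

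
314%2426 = 314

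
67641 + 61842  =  129483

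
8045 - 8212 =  - 167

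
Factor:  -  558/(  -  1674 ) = 3^( - 1 ) = 1/3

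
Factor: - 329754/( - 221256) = 54959/36876 = 2^( - 2 ) * 3^ (-1 )* 7^(  -  1)*439^( - 1)*54959^1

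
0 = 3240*0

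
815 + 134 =949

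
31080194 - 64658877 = -33578683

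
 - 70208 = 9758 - 79966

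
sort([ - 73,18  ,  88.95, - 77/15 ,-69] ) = [ - 73, - 69, - 77/15,18, 88.95] 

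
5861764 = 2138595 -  - 3723169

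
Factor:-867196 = - 2^2*11^1*19709^1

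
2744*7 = 19208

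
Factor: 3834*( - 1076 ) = -4125384= - 2^3*3^3*71^1 * 269^1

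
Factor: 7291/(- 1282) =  - 2^( - 1) * 23^1*317^1 *641^( - 1) 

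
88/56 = 1+4/7 = 1.57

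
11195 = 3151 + 8044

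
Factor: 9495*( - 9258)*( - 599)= 2^1*3^3*5^1*211^1*599^1*1543^1 = 52654921290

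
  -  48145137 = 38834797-86979934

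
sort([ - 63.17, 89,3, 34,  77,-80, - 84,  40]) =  [ - 84,-80, - 63.17, 3, 34,40,77, 89] 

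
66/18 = 11/3 = 3.67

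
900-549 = 351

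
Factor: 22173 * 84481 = 1873197213 =3^1*19^1*389^1*84481^1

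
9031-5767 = 3264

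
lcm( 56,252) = 504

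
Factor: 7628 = 2^2*1907^1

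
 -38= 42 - 80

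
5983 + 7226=13209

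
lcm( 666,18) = 666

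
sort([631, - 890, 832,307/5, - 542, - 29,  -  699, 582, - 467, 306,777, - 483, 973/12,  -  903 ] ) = [ - 903,-890, - 699, - 542, - 483 , - 467, - 29, 307/5, 973/12, 306,  582,631,777, 832]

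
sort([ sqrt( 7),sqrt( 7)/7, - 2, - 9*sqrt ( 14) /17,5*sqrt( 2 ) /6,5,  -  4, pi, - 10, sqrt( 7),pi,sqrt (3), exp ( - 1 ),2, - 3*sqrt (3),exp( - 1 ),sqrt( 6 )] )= [ - 10 , - 3*sqrt( 3 ), - 4 , - 2, - 9*sqrt (14 )/17,  exp( - 1 ),exp( - 1),sqrt( 7)/7, 5*sqrt(2 )/6,sqrt( 3 ),2,sqrt( 6),sqrt ( 7 ),sqrt( 7),pi,pi,5]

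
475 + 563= 1038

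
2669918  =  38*70261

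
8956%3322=2312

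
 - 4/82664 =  - 1/20666 = - 0.00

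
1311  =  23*57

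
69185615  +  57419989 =126605604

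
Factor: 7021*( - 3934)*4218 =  - 2^2 * 3^1*7^2*17^1*19^1*37^1*59^1*281^1=- 116503749852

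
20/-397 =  - 20/397 = - 0.05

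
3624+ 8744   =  12368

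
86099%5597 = 2144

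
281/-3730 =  - 1 + 3449/3730 = -0.08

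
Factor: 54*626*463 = 15651252 =2^2*3^3*313^1 * 463^1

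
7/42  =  1/6= 0.17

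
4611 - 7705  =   - 3094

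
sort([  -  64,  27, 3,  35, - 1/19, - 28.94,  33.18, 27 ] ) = [ - 64, - 28.94,-1/19,  3, 27, 27 , 33.18,35]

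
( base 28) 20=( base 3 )2002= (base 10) 56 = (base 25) 26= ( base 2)111000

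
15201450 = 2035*7470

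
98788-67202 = 31586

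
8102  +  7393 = 15495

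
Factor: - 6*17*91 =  - 2^1 * 3^1*7^1 * 13^1 * 17^1 = - 9282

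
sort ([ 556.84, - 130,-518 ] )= [-518 , - 130, 556.84 ]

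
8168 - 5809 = 2359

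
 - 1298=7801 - 9099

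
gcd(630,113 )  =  1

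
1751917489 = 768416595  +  983500894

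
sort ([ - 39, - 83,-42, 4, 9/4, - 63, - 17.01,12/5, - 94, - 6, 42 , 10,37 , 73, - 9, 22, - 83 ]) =[ - 94, - 83,-83,-63, - 42, - 39, - 17.01, - 9 , - 6, 9/4, 12/5, 4 , 10, 22 , 37,  42 , 73 ]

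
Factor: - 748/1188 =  - 17/27  =  - 3^( - 3)*17^1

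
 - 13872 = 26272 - 40144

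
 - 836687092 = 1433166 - 838120258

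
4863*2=9726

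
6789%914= 391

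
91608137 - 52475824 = 39132313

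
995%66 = 5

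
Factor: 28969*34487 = 999053903  =  59^1*491^1*34487^1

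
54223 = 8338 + 45885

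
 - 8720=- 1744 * 5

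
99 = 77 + 22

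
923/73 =12+47/73 = 12.64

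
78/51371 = 78/51371 = 0.00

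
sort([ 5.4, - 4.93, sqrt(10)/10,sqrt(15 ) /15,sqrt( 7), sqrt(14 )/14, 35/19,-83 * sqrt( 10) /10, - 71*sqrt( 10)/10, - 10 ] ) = [ - 83 * sqrt(10 ) /10, -71*sqrt(10 )/10,-10, - 4.93,sqrt(15 ) /15 , sqrt(14 )/14, sqrt(10)/10, 35/19,sqrt(7),5.4]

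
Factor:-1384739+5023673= 3638934 = 2^1*3^2*13^1*15551^1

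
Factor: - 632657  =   - 59^1*10723^1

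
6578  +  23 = 6601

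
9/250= 9/250 = 0.04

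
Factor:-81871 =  - 19^1 * 31^1*139^1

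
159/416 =159/416  =  0.38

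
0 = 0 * 7119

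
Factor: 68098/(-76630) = -5^(-1 )*97^( -1)*431^1 =- 431/485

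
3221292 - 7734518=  - 4513226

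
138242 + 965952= 1104194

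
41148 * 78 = 3209544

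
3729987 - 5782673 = -2052686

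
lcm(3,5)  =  15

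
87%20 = 7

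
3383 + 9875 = 13258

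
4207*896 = 3769472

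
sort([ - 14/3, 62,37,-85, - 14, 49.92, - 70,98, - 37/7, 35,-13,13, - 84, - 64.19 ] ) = [- 85, - 84, - 70, - 64.19, - 14, - 13,-37/7, - 14/3,13 , 35,  37,  49.92, 62, 98 ]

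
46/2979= 46/2979 = 0.02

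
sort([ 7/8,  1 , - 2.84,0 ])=[-2.84,0,  7/8,1] 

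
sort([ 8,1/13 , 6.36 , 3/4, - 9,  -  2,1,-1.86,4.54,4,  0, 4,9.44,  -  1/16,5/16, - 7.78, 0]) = [ - 9, - 7.78,  -  2  , - 1.86, - 1/16,0,0,1/13,5/16,3/4  ,  1 , 4, 4,4.54 , 6.36, 8,9.44] 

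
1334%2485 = 1334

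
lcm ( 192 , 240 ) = 960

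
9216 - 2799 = 6417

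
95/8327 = 95/8327 = 0.01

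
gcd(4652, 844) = 4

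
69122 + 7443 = 76565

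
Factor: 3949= 11^1 *359^1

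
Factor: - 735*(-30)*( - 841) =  -2^1*3^2*5^2*7^2*29^2 = -18544050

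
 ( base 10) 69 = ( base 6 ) 153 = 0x45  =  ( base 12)59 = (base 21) 36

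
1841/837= 2 + 167/837 = 2.20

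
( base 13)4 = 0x4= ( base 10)4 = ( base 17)4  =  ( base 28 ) 4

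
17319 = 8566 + 8753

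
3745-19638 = - 15893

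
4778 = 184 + 4594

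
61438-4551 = 56887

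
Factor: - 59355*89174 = -2^1 * 3^2*5^1*1319^1*44587^1 = -  5292922770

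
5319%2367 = 585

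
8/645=8/645  =  0.01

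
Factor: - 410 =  -2^1*5^1*41^1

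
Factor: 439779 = 3^1*47^1*3119^1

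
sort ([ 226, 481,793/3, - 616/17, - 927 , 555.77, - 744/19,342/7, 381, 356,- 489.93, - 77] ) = [ - 927 , - 489.93 , - 77, - 744/19, - 616/17,342/7, 226, 793/3, 356,381, 481,555.77 ]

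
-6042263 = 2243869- 8286132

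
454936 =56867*8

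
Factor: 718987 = 199^1 * 3613^1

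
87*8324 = 724188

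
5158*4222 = 21777076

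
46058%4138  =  540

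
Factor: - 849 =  - 3^1*283^1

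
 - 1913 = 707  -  2620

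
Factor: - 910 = -2^1*5^1*7^1*13^1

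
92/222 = 46/111 =0.41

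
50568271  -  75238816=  - 24670545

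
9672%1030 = 402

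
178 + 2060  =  2238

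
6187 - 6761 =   -  574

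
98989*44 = 4355516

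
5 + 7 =12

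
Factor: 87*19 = 3^1*19^1 * 29^1 = 1653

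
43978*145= 6376810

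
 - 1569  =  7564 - 9133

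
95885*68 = 6520180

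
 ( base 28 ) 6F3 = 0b1010000000111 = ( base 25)852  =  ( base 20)CG7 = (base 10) 5127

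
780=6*130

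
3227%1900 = 1327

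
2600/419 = 6+86/419 = 6.21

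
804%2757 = 804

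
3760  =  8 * 470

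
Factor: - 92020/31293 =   -  2^2*3^( - 3) * 5^1*19^( - 1)*43^1*61^(-1)*107^1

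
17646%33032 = 17646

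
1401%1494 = 1401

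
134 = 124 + 10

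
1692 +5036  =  6728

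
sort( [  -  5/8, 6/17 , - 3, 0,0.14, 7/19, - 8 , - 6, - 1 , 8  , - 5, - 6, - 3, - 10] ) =[-10, - 8, - 6, - 6, -5, - 3,-3, - 1, - 5/8, 0,0.14, 6/17,7/19 , 8]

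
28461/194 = 146 + 137/194 = 146.71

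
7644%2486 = 186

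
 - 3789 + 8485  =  4696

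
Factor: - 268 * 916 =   -  245488   =  - 2^4*67^1 * 229^1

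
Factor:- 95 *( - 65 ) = 6175=5^2*13^1*  19^1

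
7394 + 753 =8147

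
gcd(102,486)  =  6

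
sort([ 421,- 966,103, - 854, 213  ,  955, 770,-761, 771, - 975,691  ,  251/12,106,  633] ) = [ - 975, - 966 , - 854, - 761, 251/12, 103, 106, 213,421, 633, 691 , 770,771, 955 ] 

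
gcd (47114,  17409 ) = 1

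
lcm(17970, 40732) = 610980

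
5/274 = 5/274 = 0.02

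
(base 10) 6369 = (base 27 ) 8jo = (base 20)FI9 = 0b1100011100001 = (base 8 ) 14341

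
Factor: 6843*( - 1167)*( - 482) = 2^1*3^2*241^1*389^1 *2281^1 = 3849146442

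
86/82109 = 86/82109 = 0.00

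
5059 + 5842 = 10901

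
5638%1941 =1756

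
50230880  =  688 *73010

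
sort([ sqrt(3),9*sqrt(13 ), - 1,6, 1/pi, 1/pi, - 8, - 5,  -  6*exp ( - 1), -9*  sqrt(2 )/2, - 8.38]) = [ - 8.38, - 8, - 9*sqrt ( 2 ) /2, - 5,  -  6 *exp ( - 1),- 1,1/pi, 1/pi,  sqrt(3),6, 9 * sqrt( 13) ]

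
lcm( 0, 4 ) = 0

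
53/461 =53/461  =  0.11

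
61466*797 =48988402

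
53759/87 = 617 + 80/87 = 617.92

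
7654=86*89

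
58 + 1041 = 1099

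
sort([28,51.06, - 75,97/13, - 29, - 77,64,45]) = [ - 77, - 75, - 29, 97/13,28,45, 51.06,64 ]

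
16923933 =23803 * 711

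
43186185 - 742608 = 42443577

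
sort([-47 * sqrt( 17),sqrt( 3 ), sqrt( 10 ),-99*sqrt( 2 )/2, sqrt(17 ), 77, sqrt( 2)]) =[ - 47*sqrt( 17 ), - 99*sqrt (2) /2,sqrt(2), sqrt( 3), sqrt(10), sqrt(17),77]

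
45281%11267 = 213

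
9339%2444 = 2007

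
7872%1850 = 472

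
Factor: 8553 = 3^1*2851^1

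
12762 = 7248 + 5514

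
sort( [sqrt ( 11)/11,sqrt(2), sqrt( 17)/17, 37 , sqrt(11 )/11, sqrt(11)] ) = [sqrt( 17 )/17,sqrt(11 ) /11 , sqrt( 11) /11,sqrt(2 ),sqrt ( 11 ), 37]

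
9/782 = 9/782 = 0.01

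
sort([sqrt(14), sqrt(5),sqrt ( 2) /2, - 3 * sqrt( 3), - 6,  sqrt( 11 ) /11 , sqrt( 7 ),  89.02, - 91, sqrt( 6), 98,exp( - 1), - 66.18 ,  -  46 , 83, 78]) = [ - 91, - 66.18, - 46, - 6 , - 3*sqrt( 3 ), sqrt( 11 )/11,exp( - 1 ), sqrt( 2) /2 , sqrt ( 5), sqrt(6), sqrt(  7 ),sqrt( 14 ), 78,  83,89.02,98] 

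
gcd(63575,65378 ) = 1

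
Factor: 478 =2^1*239^1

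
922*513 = 472986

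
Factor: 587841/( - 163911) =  - 11^( - 1) * 19^1*4967^ ( - 1) * 10313^1 = - 195947/54637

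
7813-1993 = 5820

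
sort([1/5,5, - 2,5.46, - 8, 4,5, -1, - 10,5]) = [ - 10, - 8, - 2, - 1,1/5,4,5,5,5, 5.46] 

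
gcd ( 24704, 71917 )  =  1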